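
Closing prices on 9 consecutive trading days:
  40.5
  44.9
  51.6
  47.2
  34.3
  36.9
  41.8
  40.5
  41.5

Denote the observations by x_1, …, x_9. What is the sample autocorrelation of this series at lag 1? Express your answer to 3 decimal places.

Mean x̄ = (40.5 + 44.9 + 51.6 + 47.2 + 34.3 + 36.9 + 41.8 + 40.5 + 41.5)/9 = 42.1333
Numerator Σ_{t=1}^{8}(x_t−x̄)(x_{t+1}−x̄) = 74.2656
Denominator Σ(x_t−x̄)² = 217.5400
r_1 = 74.2656 / 217.5400 = 0.341

0.341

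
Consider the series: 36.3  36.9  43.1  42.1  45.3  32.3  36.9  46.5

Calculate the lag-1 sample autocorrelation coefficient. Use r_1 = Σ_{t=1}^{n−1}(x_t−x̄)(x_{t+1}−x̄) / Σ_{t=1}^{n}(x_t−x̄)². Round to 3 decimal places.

-0.101

Mean x̄ = (36.3 + 36.9 + 43.1 + 42.1 + 45.3 + 32.3 + 36.9 + 46.5)/8 = 39.9250
Deviations from mean: -3.6250, -3.0250, 3.1750, 2.1750, 5.3750, -7.6250, -3.0250, 6.5750
Numerator Σ_{t=1}^{7}(x_t−x̄)(x_{t+1}−x̄) = -17.8506
Denominator Σ(x_t−x̄)² = 176.5150
r_1 = -17.8506 / 176.5150 = -0.101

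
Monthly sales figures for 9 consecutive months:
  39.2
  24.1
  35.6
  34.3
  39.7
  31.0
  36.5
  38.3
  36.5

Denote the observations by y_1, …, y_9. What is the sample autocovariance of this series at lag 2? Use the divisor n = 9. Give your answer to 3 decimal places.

Mean ȳ = (39.2 + 24.1 + 35.6 + 34.3 + 39.7 + 31.0 + 36.5 + 38.3 + 36.5)/9 = 35.0222
Σ_{t=1}^{7}(y_t−ȳ)(y_{t+2}−ȳ) = 11.8223
γ_2 = 11.8223 / 9 = 1.314

1.314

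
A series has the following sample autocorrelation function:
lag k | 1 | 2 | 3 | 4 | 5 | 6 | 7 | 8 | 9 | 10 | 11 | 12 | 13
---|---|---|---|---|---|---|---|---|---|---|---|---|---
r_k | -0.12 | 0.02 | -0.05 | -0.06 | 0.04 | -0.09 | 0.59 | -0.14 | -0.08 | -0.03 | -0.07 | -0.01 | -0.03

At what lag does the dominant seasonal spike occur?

The largest autocorrelation is r_7 = 0.59; the remaining lags stay at or below 0.04.
The dominant spike at lag 7 indicates a seasonal period of 7.

7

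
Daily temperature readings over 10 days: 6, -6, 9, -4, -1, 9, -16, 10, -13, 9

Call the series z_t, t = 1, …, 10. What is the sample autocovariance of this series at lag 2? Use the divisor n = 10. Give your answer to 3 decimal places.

Mean z̄ = (6 − 6 + 9 − 4 − 1 + 9 − 16 + 10 − 13 + 9)/10 = 0.3000
Σ_{t=1}^{8}(z_t−z̄)(z_{t+2}−z̄) = 434.7200
γ_2 = 434.7200 / 10 = 43.472

43.472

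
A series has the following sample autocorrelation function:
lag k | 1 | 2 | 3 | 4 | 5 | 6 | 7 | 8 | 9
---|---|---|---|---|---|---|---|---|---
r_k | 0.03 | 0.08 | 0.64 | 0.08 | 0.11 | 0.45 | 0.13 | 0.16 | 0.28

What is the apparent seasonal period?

3

The largest autocorrelation is r_3 = 0.64, with weaker echoes at lags 6 (0.45) and 9 (0.28); the remaining lags stay at or below 0.16.
The dominant spike at lag 3 indicates a seasonal period of 3.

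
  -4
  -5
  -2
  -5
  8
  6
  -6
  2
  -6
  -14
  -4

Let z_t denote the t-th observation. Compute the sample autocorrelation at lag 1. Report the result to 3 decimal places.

Mean z̄ = (-4 − 5 − 2 − 5 + 8 + 6 − 6 + 2 − 6 − 14 − 4)/11 = -2.7273
Numerator Σ_{t=1}^{10}(z_t−z̄)(z_{t+1}−z̄) = 60.5620
Denominator Σ(z_t−z̄)² = 376.1818
r_1 = 60.5620 / 376.1818 = 0.161

0.161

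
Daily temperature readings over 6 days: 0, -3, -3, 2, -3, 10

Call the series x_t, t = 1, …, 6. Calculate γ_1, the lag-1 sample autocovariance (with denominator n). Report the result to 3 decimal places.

-4.958

Mean x̄ = (0 − 3 − 3 + 2 − 3 + 10)/6 = 0.5000
Deviations: -0.5000, -3.5000, -3.5000, 1.5000, -3.5000, 9.5000
Σ_{t=1}^{5}(x_t−x̄)(x_{t+1}−x̄) = -29.7500
γ_1 = -29.7500 / 6 = -4.958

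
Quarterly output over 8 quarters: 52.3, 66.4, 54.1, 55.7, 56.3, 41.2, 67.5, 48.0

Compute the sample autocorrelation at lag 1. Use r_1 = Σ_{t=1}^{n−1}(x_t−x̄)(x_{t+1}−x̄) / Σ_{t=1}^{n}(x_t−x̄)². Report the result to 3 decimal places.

Mean x̄ = (52.3 + 66.4 + 54.1 + 55.7 + 56.3 + 41.2 + 67.5 + 48.0)/8 = 55.1875
Σ(x_t−x̄)(x_{t+1}−x̄) = (-32.3761) + (-12.1936) + (-0.5573) + (0.5702) + (-15.5611) + (-172.2211) + (-88.4961) = -320.8352
Denominator Σ(x_t−x̄)² = 535.6488
r_1 = -320.8352 / 535.6488 = -0.599

-0.599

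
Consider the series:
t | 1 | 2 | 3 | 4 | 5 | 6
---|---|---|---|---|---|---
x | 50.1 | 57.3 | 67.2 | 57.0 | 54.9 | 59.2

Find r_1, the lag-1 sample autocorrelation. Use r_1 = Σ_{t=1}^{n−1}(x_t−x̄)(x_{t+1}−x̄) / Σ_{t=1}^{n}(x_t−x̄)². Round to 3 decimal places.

-0.058

Mean x̄ = (50.1 + 57.3 + 67.2 + 57.0 + 54.9 + 59.2)/6 = 57.6167
Deviations from mean: -7.5167, -0.3167, 9.5833, -0.6167, -2.7167, 1.5833
Numerator Σ_{t=1}^{5}(x_t−x̄)(x_{t+1}−x̄) = -9.1903
Denominator Σ(x_t−x̄)² = 158.7083
r_1 = -9.1903 / 158.7083 = -0.058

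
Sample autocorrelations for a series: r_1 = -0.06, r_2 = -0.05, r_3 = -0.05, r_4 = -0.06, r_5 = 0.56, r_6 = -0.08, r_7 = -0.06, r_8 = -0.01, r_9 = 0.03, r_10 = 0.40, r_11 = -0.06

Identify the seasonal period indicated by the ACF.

The largest autocorrelation is r_5 = 0.56, with a weaker echo at lag 10 (0.40); the remaining lags stay at or below 0.03.
The dominant spike at lag 5 indicates a seasonal period of 5.

5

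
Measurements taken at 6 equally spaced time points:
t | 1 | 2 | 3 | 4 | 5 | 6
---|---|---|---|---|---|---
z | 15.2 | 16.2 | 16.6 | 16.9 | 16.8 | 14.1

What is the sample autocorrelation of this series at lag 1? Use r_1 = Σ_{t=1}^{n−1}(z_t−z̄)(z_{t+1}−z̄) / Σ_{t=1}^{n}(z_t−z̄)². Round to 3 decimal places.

-0.036

Mean z̄ = (15.2 + 16.2 + 16.6 + 16.9 + 16.8 + 14.1)/6 = 15.9667
Deviations from mean: -0.7667, 0.2333, 0.6333, 0.9333, 0.8333, -1.8667
Numerator Σ_{t=1}^{5}(z_t−z̄)(z_{t+1}−z̄) = -0.2178
Denominator Σ(z_t−z̄)² = 6.0933
r_1 = -0.2178 / 6.0933 = -0.036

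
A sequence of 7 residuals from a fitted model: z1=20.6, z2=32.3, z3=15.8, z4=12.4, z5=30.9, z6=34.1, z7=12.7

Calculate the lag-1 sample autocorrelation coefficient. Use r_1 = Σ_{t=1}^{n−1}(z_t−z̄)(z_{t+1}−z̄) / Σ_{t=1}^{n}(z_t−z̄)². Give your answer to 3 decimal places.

-0.219

Mean z̄ = (20.6 + 32.3 + 15.8 + 12.4 + 30.9 + 34.1 + 12.7)/7 = 22.6857
Deviations from mean: -2.0857, 9.6143, -6.8857, -10.2857, 8.2143, 11.4143, -9.9857
Σ(z_t−z̄)(z_{t+1}−z̄) = (-20.0527) + (-66.2012) + (70.8245) + (-84.4898) + (93.7602) + (-113.9798) = -120.1388
Denominator Σ(z_t−z̄)² = 547.4686
r_1 = -120.1388 / 547.4686 = -0.219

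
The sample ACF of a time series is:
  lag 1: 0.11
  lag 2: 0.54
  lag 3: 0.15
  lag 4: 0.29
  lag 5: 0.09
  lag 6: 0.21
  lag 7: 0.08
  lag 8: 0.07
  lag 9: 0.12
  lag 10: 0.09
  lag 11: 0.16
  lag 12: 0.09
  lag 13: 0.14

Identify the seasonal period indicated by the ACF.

2

The largest autocorrelation is r_2 = 0.54, with weaker echoes at lags 4 (0.29) and 6 (0.21); the remaining lags stay at or below 0.16.
The dominant spike at lag 2 indicates a seasonal period of 2.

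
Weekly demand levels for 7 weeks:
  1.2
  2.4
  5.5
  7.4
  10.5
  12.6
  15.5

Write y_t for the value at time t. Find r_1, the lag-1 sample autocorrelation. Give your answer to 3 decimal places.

0.583

Mean ȳ = (1.2 + 2.4 + 5.5 + 7.4 + 10.5 + 12.6 + 15.5)/7 = 7.8714
Deviations from mean: -6.6714, -5.4714, -2.3714, -0.4714, 2.6286, 4.7286, 7.6286
Σ(y_t−ȳ)(y_{t+1}−ȳ) = (36.5022) + (12.9751) + (1.1180) + (-1.2392) + (12.4294) + (36.0722) = 97.8578
Denominator Σ(y_t−ȳ)² = 167.7543
r_1 = 97.8578 / 167.7543 = 0.583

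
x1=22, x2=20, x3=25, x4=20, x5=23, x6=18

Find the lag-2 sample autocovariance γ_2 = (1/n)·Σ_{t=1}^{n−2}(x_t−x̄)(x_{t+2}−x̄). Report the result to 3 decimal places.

Mean x̄ = (22 + 20 + 25 + 20 + 23 + 18)/6 = 21.3333
Deviations: 0.6667, -1.3333, 3.6667, -1.3333, 1.6667, -3.3333
Σ_{t=1}^{4}(x_t−x̄)(x_{t+2}−x̄) = 14.7778
γ_2 = 14.7778 / 6 = 2.463

2.463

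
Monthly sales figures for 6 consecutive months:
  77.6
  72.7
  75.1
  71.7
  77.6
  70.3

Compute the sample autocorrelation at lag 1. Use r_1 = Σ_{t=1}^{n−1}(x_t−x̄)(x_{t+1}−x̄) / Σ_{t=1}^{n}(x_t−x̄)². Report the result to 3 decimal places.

Mean x̄ = (77.6 + 72.7 + 75.1 + 71.7 + 77.6 + 70.3)/6 = 74.1667
Numerator Σ_{t=1}^{5}(x_t−x̄)(x_{t+1}−x̄) = -30.4511
Denominator Σ(x_t−x̄)² = 47.6333
r_1 = -30.4511 / 47.6333 = -0.639

-0.639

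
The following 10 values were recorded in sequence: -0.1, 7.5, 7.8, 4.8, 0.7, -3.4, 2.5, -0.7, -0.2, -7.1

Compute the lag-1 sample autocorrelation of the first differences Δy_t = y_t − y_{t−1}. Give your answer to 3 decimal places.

-0.129

First differences Δy: 7.6, 0.3, -3.0, -4.1, -4.1, 5.9, -3.2, 0.5, -6.9
Mean of differences = -0.7778
Numerator Σ(Δy_t−Δȳ)(Δy_{t+1}−Δȳ) = -24.2238
Denominator Σ(Δy_t−Δȳ)² = 187.9356
r_1(Δy) = -24.2238 / 187.9356 = -0.129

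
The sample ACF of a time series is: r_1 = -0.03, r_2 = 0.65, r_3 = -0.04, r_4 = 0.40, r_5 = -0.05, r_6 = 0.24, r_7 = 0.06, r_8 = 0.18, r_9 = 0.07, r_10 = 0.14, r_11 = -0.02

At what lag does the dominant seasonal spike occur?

The largest autocorrelation is r_2 = 0.65, with weaker echoes at lags 4 (0.40), 6 (0.24) and 8 (0.18); the remaining lags stay at or below 0.14.
The dominant spike at lag 2 indicates a seasonal period of 2.

2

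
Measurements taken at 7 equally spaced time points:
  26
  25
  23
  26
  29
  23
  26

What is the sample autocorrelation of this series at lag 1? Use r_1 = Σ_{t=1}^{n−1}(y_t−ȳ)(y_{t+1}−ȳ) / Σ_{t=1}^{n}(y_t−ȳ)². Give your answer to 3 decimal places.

-0.335

Mean ȳ = (26 + 25 + 23 + 26 + 29 + 23 + 26)/7 = 25.4286
Numerator Σ_{t=1}^{6}(y_t−ȳ)(y_{t+1}−ȳ) = -8.6122
Denominator Σ(y_t−ȳ)² = 25.7143
r_1 = -8.6122 / 25.7143 = -0.335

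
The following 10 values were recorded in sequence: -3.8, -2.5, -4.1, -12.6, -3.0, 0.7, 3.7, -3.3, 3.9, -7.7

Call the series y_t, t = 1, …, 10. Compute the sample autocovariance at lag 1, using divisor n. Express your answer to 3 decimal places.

-0.301

Mean ȳ = (-3.8 − 2.5 − 4.1 − 12.6 − 3.0 + 0.7 + 3.7 − 3.3 + 3.9 − 7.7)/10 = -2.8700
Σ_{t=1}^{9}(y_t−ȳ)(y_{t+1}−ȳ) = -3.0109
γ_1 = -3.0109 / 10 = -0.301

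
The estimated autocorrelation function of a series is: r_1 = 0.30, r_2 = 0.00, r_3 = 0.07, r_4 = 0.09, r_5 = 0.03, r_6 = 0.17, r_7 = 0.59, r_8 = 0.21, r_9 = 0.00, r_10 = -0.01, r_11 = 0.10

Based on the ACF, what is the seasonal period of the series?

7

The largest autocorrelation is r_7 = 0.59; the remaining lags stay at or below 0.30. The elevated value at lag 1 (0.30), dropping to 0.00 at lag 2, reflects decaying short-term dependence rather than seasonality.
The dominant spike at lag 7 indicates a seasonal period of 7.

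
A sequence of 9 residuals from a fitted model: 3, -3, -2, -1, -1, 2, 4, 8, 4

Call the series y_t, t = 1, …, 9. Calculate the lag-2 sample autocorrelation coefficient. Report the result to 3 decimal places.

Mean ȳ = (3 − 3 − 2 − 1 − 1 + 2 + 4 + 8 + 4)/9 = 1.5556
Numerator Σ_{t=1}^{7}(y_t−ȳ)(y_{t+2}−ȳ) = 17.0494
Denominator Σ(y_t−ȳ)² = 102.2222
r_2 = 17.0494 / 102.2222 = 0.167

0.167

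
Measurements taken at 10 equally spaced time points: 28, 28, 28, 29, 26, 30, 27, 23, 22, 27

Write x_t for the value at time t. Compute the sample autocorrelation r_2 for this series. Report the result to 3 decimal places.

-0.067

Mean x̄ = (28 + 28 + 28 + 29 + 26 + 30 + 27 + 23 + 22 + 27)/10 = 26.8000
Numerator Σ_{t=1}^{8}(x_t−x̄)(x_{t+2}−x̄) = -3.8800
Denominator Σ(x_t−x̄)² = 57.6000
r_2 = -3.8800 / 57.6000 = -0.067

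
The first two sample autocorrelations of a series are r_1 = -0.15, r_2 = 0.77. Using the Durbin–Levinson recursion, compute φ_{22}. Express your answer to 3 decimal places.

φ_{22} = (r_2 − r_1²) / (1 − r_1²)
r_1² = (-0.15)² = 0.0225
Numerator = 0.77 − 0.0225 = 0.7475; denominator = 1 − 0.0225 = 0.9775
φ_{22} = 0.7475 / 0.9775 = 0.765

0.765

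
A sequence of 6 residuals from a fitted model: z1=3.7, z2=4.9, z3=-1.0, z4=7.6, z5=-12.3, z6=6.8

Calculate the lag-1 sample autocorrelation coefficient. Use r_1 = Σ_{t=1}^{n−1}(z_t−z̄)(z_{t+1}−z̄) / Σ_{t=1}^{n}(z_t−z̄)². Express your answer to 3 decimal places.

-0.621

Mean z̄ = (3.7 + 4.9 − 1.0 + 7.6 − 12.3 + 6.8)/6 = 1.6167
Deviations from mean: 2.0833, 3.2833, -2.6167, 5.9833, -13.9167, 5.1833
Σ(z_t−z̄)(z_{t+1}−z̄) = (6.8403) + (-8.5914) + (-15.6564) + (-83.2681) + (-72.1347) = -172.8103
Denominator Σ(z_t−z̄)² = 278.3083
r_1 = -172.8103 / 278.3083 = -0.621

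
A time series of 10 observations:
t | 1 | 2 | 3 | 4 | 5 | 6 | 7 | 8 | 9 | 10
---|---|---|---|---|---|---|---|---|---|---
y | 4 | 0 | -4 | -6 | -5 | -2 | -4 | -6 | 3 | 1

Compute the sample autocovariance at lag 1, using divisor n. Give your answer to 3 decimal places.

Mean ȳ = (4 + 0 − 4 − 6 − 5 − 2 − 4 − 6 + 3 + 1)/10 = -1.9000
Σ_{t=1}^{9}(y_t−ȳ)(y_{t+1}−ȳ) = 31.7900
γ_1 = 31.7900 / 10 = 3.179

3.179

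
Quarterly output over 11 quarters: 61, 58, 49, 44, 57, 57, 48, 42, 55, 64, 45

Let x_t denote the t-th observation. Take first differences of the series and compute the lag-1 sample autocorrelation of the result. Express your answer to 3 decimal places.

-0.065

First differences Δx: -3, -9, -5, 13, 0, -9, -6, 13, 9, -19
Mean of differences = -1.6000
Numerator Σ(Δx_t−Δx̄)(Δx_{t+1}−Δx̄) = -63.9600
Denominator Σ(Δx_t−Δx̄)² = 986.4000
r_1(Δx) = -63.9600 / 986.4000 = -0.065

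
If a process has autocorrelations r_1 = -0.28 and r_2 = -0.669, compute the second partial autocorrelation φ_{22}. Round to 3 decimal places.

φ_{22} = (r_2 − r_1²) / (1 − r_1²)
r_1² = (-0.28)² = 0.0784
Numerator = -0.669 − 0.0784 = -0.7474; denominator = 1 − 0.0784 = 0.9216
φ_{22} = -0.7474 / 0.9216 = -0.811

-0.811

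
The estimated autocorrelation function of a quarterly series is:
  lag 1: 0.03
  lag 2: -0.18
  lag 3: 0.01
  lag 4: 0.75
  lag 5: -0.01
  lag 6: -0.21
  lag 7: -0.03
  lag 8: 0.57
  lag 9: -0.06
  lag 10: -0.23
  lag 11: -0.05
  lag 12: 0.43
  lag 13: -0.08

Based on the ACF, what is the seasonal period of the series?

The largest autocorrelation is r_4 = 0.75, with weaker echoes at lags 8 (0.57) and 12 (0.43); the remaining lags stay at or below 0.03.
The dominant spike at lag 4 indicates a seasonal period of 4.

4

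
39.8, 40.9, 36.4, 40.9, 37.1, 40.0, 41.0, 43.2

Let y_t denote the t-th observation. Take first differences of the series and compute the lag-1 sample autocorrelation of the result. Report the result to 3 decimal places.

First differences Δy: 1.1, -4.5, 4.5, -3.8, 2.9, 1.0, 2.2
Mean of differences = 0.4857
Numerator Σ(Δy_t−Δȳ)(Δy_{t+1}−Δȳ) = -48.5045
Denominator Σ(Δy_t−Δȳ)² = 68.7486
r_1(Δy) = -48.5045 / 68.7486 = -0.706

-0.706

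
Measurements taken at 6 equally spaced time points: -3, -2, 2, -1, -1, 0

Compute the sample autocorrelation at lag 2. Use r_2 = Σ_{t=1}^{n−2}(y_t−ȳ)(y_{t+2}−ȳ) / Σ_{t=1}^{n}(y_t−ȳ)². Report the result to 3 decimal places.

-0.442

Mean ȳ = (-3 − 2 + 2 − 1 − 1 + 0)/6 = -0.8333
Σ(y_t−ȳ)(y_{t+2}−ȳ) = (-6.1389) + (0.1944) + (-0.4722) + (-0.1389) = -6.5556
Denominator Σ(y_t−ȳ)² = 14.8333
r_2 = -6.5556 / 14.8333 = -0.442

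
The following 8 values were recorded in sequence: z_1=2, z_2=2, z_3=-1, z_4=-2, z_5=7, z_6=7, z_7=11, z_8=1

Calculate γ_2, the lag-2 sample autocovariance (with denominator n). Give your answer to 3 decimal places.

-0.363

Mean z̄ = (2 + 2 − 1 − 2 + 7 + 7 + 11 + 1)/8 = 3.3750
Σ_{t=1}^{6}(z_t−z̄)(z_{t+2}−z̄) = -2.9063
γ_2 = -2.9063 / 8 = -0.363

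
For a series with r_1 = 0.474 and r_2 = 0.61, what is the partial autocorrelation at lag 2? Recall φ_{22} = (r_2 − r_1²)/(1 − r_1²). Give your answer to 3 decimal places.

φ_{22} = (r_2 − r_1²) / (1 − r_1²)
r_1² = (0.474)² = 0.224676
Numerator = 0.61 − 0.2247 = 0.3853; denominator = 1 − 0.2247 = 0.7753
φ_{22} = 0.3853 / 0.7753 = 0.497

0.497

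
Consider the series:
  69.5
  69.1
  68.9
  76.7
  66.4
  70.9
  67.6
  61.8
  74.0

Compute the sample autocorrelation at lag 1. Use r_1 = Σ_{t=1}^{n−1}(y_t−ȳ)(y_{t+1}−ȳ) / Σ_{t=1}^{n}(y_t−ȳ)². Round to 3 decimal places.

-0.366

Mean ȳ = (69.5 + 69.1 + 68.9 + 76.7 + 66.4 + 70.9 + 67.6 + 61.8 + 74.0)/9 = 69.4333
Numerator Σ_{t=1}^{8}(y_t−ȳ)(y_{t+1}−ȳ) = -53.7644
Denominator Σ(y_t−ȳ)² = 147.0400
r_1 = -53.7644 / 147.0400 = -0.366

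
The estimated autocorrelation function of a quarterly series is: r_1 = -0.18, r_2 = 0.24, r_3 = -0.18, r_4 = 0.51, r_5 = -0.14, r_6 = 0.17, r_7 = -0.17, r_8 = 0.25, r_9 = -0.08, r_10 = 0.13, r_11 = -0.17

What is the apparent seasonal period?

The largest autocorrelation is r_4 = 0.51, with a weaker echo at lag 8 (0.25); the remaining lags stay at or below 0.24.
The dominant spike at lag 4 indicates a seasonal period of 4.

4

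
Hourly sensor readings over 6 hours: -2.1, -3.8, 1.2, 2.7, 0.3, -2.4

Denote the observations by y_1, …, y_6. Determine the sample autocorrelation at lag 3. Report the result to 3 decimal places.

-0.362

Mean ȳ = (-2.1 − 3.8 + 1.2 + 2.7 + 0.3 − 2.4)/6 = -0.6833
Deviations from mean: -1.4167, -3.1167, 1.8833, 3.3833, 0.9833, -1.7167
Σ(y_t−ȳ)(y_{t+3}−ȳ) = (-4.7931) + (-3.0647) + (-3.2331) = -11.0908
Denominator Σ(y_t−ȳ)² = 30.6283
r_3 = -11.0908 / 30.6283 = -0.362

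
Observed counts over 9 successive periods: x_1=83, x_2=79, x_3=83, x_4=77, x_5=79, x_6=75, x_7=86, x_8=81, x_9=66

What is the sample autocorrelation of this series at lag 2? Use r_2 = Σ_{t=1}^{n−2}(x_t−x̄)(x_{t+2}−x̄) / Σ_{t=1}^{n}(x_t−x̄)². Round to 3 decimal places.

Mean x̄ = (83 + 79 + 83 + 77 + 79 + 75 + 86 + 81 + 66)/9 = 78.7778
Numerator Σ_{t=1}^{7}(x_t−x̄)(x_{t+2}−x̄) = -73.9877
Denominator Σ(x_t−x̄)² = 273.5556
r_2 = -73.9877 / 273.5556 = -0.270

-0.270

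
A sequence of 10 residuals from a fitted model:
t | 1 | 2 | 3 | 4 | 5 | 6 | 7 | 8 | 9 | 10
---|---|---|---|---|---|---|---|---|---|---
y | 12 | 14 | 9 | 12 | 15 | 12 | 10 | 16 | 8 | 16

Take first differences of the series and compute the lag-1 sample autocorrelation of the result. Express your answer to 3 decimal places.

First differences Δy: 2, -5, 3, 3, -3, -2, 6, -8, 8
Mean of differences = 0.4444
Numerator Σ(Δy_t−Δȳ)(Δy_{t+1}−Δȳ) = -140.5309
Denominator Σ(Δy_t−Δȳ)² = 222.2222
r_1(Δy) = -140.5309 / 222.2222 = -0.632

-0.632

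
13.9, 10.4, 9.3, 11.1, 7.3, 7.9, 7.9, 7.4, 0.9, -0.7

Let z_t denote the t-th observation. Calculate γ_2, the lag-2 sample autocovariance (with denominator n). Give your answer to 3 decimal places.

2.086

Mean z̄ = (13.9 + 10.4 + 9.3 + 11.1 + 7.3 + 7.9 + 7.9 + 7.4 + 0.9 − 0.7)/10 = 7.5400
Σ_{t=1}^{8}(z_t−z̄)(z_{t+2}−z̄) = 20.8608
γ_2 = 20.8608 / 10 = 2.086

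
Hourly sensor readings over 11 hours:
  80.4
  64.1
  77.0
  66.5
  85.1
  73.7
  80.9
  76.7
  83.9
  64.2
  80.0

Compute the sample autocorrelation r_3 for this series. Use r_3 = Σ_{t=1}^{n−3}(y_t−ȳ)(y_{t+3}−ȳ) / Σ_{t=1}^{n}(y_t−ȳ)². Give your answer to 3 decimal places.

Mean ȳ = (80.4 + 64.1 + 77.0 + 66.5 + 85.1 + 73.7 + 80.9 + 76.7 + 83.9 + 64.2 + 80.0)/11 = 75.6818
Numerator Σ_{t=1}^{8}(y_t−ȳ)(y_{t+3}−ȳ) = -265.1410
Denominator Σ(y_t−ȳ)² = 581.3564
r_3 = -265.1410 / 581.3564 = -0.456

-0.456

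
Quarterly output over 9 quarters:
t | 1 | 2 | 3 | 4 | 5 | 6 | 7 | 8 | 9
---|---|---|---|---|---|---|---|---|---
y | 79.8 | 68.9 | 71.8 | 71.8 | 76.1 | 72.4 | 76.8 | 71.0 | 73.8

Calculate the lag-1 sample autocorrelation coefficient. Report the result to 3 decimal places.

Mean ȳ = (79.8 + 68.9 + 71.8 + 71.8 + 76.1 + 72.4 + 76.8 + 71.0 + 73.8)/9 = 73.6000
Numerator Σ_{t=1}^{8}(y_t−ȳ)(y_{t+1}−ȳ) = -37.6200
Denominator Σ(y_t−ȳ)² = 91.7400
r_1 = -37.6200 / 91.7400 = -0.410

-0.410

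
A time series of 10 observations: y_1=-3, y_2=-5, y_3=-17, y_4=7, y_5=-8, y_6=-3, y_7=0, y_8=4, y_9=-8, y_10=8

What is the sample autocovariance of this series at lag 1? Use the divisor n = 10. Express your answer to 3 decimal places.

-22.825

Mean ȳ = (-3 − 5 − 17 + 7 − 8 − 3 + 0 + 4 − 8 + 8)/10 = -2.5000
Σ_{t=1}^{9}(y_t−ȳ)(y_{t+1}−ȳ) = -228.2500
γ_1 = -228.2500 / 10 = -22.825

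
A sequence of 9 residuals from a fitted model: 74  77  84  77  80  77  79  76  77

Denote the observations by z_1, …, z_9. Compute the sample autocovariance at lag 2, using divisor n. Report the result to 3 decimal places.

Mean z̄ = (74 + 77 + 84 + 77 + 80 + 77 + 79 + 76 + 77)/9 = 77.8889
Σ_{t=1}^{7}(z_t−z̄)(z_{t+2}−z̄) = -6.2469
γ_2 = -6.2469 / 9 = -0.694

-0.694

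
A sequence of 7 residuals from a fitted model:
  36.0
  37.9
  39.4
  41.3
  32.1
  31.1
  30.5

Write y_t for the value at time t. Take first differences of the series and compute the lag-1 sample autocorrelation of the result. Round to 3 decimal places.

First differences Δy: 1.9, 1.5, 1.9, -9.2, -1.0, -0.6
Mean of differences = -0.9167
Numerator Σ(Δy_t−Δȳ)(Δy_{t+1}−Δȳ) = -9.0536
Denominator Σ(Δy_t−Δȳ)² = 90.4283
r_1(Δy) = -9.0536 / 90.4283 = -0.100

-0.100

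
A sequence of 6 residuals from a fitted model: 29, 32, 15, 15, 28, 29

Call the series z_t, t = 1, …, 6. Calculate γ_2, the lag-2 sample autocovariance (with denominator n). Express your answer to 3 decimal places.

Mean z̄ = (29 + 32 + 15 + 15 + 28 + 29)/6 = 24.6667
Deviations: 4.3333, 7.3333, -9.6667, -9.6667, 3.3333, 4.3333
Σ_{t=1}^{4}(z_t−z̄)(z_{t+2}−z̄) = -186.8889
γ_2 = -186.8889 / 6 = -31.148

-31.148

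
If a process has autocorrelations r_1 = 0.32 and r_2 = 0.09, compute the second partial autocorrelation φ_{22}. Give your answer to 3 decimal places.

φ_{22} = (r_2 − r_1²) / (1 − r_1²)
r_1² = (0.32)² = 0.1024
Numerator = 0.09 − 0.1024 = -0.0124; denominator = 1 − 0.1024 = 0.8976
φ_{22} = -0.0124 / 0.8976 = -0.014

-0.014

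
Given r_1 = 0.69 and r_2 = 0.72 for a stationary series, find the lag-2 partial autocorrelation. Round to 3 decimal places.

0.466

φ_{22} = (r_2 − r_1²) / (1 − r_1²)
r_1² = (0.69)² = 0.4761
Numerator = 0.72 − 0.4761 = 0.2439; denominator = 1 − 0.4761 = 0.5239
φ_{22} = 0.2439 / 0.5239 = 0.466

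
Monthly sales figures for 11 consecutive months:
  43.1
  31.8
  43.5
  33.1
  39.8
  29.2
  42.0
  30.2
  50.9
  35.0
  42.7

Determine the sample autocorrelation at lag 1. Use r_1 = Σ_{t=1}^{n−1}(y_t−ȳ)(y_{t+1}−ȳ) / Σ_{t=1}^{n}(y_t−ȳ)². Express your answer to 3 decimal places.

Mean ȳ = (43.1 + 31.8 + 43.5 + 33.1 + 39.8 + 29.2 + 42.0 + 30.2 + 50.9 + 35.0 + 42.7)/11 = 38.3000
Numerator Σ_{t=1}^{10}(y_t−ȳ)(y_{t+1}−ȳ) = -335.2900
Denominator Σ(y_t−ȳ)² = 472.7400
r_1 = -335.2900 / 472.7400 = -0.709

-0.709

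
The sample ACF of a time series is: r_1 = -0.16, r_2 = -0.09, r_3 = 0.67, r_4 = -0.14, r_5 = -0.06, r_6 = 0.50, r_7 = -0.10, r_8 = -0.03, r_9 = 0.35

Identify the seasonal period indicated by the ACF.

3

The largest autocorrelation is r_3 = 0.67, with weaker echoes at lags 6 (0.50) and 9 (0.35); the remaining lags stay at or below -0.03.
The dominant spike at lag 3 indicates a seasonal period of 3.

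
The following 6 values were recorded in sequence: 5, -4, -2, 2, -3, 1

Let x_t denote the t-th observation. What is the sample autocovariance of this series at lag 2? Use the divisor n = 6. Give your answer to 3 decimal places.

Mean x̄ = (5 − 4 − 2 + 2 − 3 + 1)/6 = -0.1667
Deviations: 5.1667, -3.8333, -1.8333, 2.1667, -2.8333, 1.1667
Σ_{t=1}^{4}(x_t−x̄)(x_{t+2}−x̄) = -10.0556
γ_2 = -10.0556 / 6 = -1.676

-1.676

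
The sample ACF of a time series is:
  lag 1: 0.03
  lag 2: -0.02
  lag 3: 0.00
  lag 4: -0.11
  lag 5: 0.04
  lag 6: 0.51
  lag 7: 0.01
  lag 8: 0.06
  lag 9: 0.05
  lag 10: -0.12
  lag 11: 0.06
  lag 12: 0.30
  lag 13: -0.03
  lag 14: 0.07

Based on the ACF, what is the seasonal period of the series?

6

The largest autocorrelation is r_6 = 0.51, with a weaker echo at lag 12 (0.30); the remaining lags stay at or below 0.07.
The dominant spike at lag 6 indicates a seasonal period of 6.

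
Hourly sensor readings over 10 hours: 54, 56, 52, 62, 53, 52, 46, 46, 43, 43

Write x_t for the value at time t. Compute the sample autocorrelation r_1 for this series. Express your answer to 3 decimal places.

0.531

Mean x̄ = (54 + 56 + 52 + 62 + 53 + 52 + 46 + 46 + 43 + 43)/10 = 50.7000
Numerator Σ_{t=1}^{9}(x_t−x̄)(x_{t+1}−x̄) = 179.5100
Denominator Σ(x_t−x̄)² = 338.1000
r_1 = 179.5100 / 338.1000 = 0.531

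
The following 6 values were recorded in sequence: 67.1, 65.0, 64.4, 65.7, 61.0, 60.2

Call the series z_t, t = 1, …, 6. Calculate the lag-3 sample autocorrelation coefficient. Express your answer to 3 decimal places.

0.019

Mean z̄ = (67.1 + 65.0 + 64.4 + 65.7 + 61.0 + 60.2)/6 = 63.9000
Deviations from mean: 3.2000, 1.1000, 0.5000, 1.8000, -2.9000, -3.7000
Σ(z_t−z̄)(z_{t+3}−z̄) = (5.7600) + (-3.1900) + (-1.8500) = 0.7200
Denominator Σ(z_t−z̄)² = 37.0400
r_3 = 0.7200 / 37.0400 = 0.019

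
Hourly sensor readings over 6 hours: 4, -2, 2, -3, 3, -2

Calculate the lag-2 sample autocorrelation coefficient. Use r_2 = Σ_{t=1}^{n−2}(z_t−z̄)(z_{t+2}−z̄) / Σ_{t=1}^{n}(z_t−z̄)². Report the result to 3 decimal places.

0.576

Mean z̄ = (4 − 2 + 2 − 3 + 3 − 2)/6 = 0.3333
Deviations from mean: 3.6667, -2.3333, 1.6667, -3.3333, 2.6667, -2.3333
Numerator Σ_{t=1}^{4}(z_t−z̄)(z_{t+2}−z̄) = 26.1111
Denominator Σ(z_t−z̄)² = 45.3333
r_2 = 26.1111 / 45.3333 = 0.576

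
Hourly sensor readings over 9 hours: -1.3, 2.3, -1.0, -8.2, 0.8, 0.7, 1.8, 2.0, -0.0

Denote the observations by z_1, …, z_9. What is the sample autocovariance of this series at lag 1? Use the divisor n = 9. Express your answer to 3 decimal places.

0.128

Mean z̄ = (-1.3 + 2.3 − 1.0 − 8.2 + 0.8 + 0.7 + 1.8 + 2.0 − 0.0)/9 = -0.3222
Σ_{t=1}^{8}(z_t−z̄)(z_{t+1}−z̄) = 1.1506
γ_1 = 1.1506 / 9 = 0.128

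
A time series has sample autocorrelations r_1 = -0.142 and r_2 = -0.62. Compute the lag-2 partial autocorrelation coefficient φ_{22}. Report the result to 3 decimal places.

-0.653

φ_{22} = (r_2 − r_1²) / (1 − r_1²)
r_1² = (-0.142)² = 0.020164
Numerator = -0.62 − 0.0202 = -0.6402; denominator = 1 − 0.0202 = 0.9798
φ_{22} = -0.6402 / 0.9798 = -0.653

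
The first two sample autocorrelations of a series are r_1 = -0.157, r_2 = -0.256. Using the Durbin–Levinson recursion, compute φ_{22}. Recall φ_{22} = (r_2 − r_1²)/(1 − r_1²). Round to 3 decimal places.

-0.288

φ_{22} = (r_2 − r_1²) / (1 − r_1²)
r_1² = (-0.157)² = 0.024649
Numerator = -0.256 − 0.0246 = -0.2806; denominator = 1 − 0.0246 = 0.9754
φ_{22} = -0.2806 / 0.9754 = -0.288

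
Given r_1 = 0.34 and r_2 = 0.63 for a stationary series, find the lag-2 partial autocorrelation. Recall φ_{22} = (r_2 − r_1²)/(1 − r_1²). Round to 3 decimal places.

φ_{22} = (r_2 − r_1²) / (1 − r_1²)
r_1² = (0.34)² = 0.1156
Numerator = 0.63 − 0.1156 = 0.5144; denominator = 1 − 0.1156 = 0.8844
φ_{22} = 0.5144 / 0.8844 = 0.582

0.582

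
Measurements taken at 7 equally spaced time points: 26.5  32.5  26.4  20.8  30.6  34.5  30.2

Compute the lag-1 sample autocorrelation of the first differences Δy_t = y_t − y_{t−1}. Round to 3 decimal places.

First differences Δy: 6.0, -6.1, -5.6, 9.8, 3.9, -4.3
Mean of differences = 0.6167
Numerator Σ(Δy_t−Δȳ)(Δy_{t+1}−Δȳ) = -37.4836
Denominator Σ(Δy_t−Δȳ)² = 232.0283
r_1(Δy) = -37.4836 / 232.0283 = -0.162

-0.162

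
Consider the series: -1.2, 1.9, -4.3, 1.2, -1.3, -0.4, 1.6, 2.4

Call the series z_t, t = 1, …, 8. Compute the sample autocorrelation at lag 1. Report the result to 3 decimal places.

Mean z̄ = (-1.2 + 1.9 − 4.3 + 1.2 − 1.3 − 0.4 + 1.6 + 2.4)/8 = -0.0125
Deviations from mean: -1.1875, 1.9125, -4.2875, 1.2125, -1.2875, -0.3875, 1.6125, 2.4125
Σ(z_t−z̄)(z_{t+1}−z̄) = (-2.2711) + (-8.1998) + (-5.1986) + (-1.5611) + (0.4989) + (-0.6248) + (3.8902) = -13.4664
Denominator Σ(z_t−z̄)² = 35.1488
r_1 = -13.4664 / 35.1488 = -0.383

-0.383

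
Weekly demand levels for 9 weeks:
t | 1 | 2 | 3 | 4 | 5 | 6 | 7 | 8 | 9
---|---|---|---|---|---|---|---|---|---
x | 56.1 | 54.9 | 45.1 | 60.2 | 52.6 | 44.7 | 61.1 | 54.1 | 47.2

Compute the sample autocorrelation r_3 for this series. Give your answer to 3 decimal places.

0.650

Mean x̄ = (56.1 + 54.9 + 45.1 + 60.2 + 52.6 + 44.7 + 61.1 + 54.1 + 47.2)/9 = 52.8889
Σ(x_t−x̄)(x_{t+3}−x̄) = (23.4768) + (-0.5810) + (63.7823) + (60.0323) + (-0.3499) + (46.5857) = 192.9463
Denominator Σ(x_t−x̄)² = 296.8689
r_3 = 192.9463 / 296.8689 = 0.650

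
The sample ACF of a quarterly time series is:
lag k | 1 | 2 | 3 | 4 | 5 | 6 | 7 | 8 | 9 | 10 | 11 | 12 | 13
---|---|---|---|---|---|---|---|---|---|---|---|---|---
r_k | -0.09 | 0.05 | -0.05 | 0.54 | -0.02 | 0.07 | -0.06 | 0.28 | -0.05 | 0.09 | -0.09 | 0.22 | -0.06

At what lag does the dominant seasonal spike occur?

4

The largest autocorrelation is r_4 = 0.54, with weaker echoes at lags 8 (0.28) and 12 (0.22); the remaining lags stay at or below 0.09.
The dominant spike at lag 4 indicates a seasonal period of 4.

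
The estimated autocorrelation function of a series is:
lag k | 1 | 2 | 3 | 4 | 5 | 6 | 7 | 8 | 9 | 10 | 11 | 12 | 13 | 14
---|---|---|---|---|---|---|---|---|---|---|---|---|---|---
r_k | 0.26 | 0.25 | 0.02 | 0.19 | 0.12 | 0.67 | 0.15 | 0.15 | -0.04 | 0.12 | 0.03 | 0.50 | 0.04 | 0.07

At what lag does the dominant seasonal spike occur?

6

The largest autocorrelation is r_6 = 0.67, with a weaker echo at lag 12 (0.50); the remaining lags stay at or below 0.26. The elevated value at lag 1 (0.26), dropping to 0.25 at lag 2, reflects decaying short-term dependence rather than seasonality.
The dominant spike at lag 6 indicates a seasonal period of 6.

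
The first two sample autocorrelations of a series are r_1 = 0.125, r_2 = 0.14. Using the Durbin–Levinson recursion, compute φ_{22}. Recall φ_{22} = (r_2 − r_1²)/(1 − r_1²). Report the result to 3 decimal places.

0.126

φ_{22} = (r_2 − r_1²) / (1 − r_1²)
r_1² = (0.125)² = 0.015625
Numerator = 0.14 − 0.0156 = 0.1244; denominator = 1 − 0.0156 = 0.9844
φ_{22} = 0.1244 / 0.9844 = 0.126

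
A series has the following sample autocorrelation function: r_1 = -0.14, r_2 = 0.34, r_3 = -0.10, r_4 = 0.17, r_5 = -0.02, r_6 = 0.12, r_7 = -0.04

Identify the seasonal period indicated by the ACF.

2

The largest autocorrelation is r_2 = 0.34, with a weaker echo at lag 4 (0.17); the remaining lags stay at or below 0.12.
The dominant spike at lag 2 indicates a seasonal period of 2.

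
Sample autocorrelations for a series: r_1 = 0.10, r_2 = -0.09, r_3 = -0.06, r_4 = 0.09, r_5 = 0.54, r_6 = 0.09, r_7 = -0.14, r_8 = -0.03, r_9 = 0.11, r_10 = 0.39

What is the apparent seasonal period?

The largest autocorrelation is r_5 = 0.54, with a weaker echo at lag 10 (0.39); the remaining lags stay at or below 0.11.
The dominant spike at lag 5 indicates a seasonal period of 5.

5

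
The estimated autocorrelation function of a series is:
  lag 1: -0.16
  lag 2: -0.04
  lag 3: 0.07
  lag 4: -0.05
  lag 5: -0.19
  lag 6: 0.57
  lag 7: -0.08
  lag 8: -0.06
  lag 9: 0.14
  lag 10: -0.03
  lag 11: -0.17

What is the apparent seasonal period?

6

The largest autocorrelation is r_6 = 0.57; the remaining lags stay at or below 0.14.
The dominant spike at lag 6 indicates a seasonal period of 6.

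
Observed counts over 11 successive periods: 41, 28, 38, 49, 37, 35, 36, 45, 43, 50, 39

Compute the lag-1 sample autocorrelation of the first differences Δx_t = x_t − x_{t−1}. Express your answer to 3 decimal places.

-0.284

First differences Δx: -13, 10, 11, -12, -2, 1, 9, -2, 7, -11
Mean of differences = -0.2000
Numerator Σ(Δx_t−Δx̄)(Δx_{t+1}−Δx̄) = -225.6400
Denominator Σ(Δx_t−Δx̄)² = 793.6000
r_1(Δx) = -225.6400 / 793.6000 = -0.284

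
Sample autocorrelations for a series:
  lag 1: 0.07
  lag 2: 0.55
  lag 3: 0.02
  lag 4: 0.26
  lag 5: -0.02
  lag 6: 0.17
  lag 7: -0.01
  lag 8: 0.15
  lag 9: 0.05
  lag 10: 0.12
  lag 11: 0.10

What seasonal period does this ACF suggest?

2

The largest autocorrelation is r_2 = 0.55, with weaker echoes at lags 4 (0.26), 6 (0.17) and 8 (0.15); the remaining lags stay at or below 0.12.
The dominant spike at lag 2 indicates a seasonal period of 2.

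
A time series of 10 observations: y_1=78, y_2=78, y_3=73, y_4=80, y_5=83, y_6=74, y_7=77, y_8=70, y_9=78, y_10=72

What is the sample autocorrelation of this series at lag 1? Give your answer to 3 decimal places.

-0.208

Mean ȳ = (78 + 78 + 73 + 80 + 83 + 74 + 77 + 70 + 78 + 72)/10 = 76.3000
Numerator Σ_{t=1}^{9}(y_t−ȳ)(y_{t+1}−ȳ) = -29.5900
Denominator Σ(y_t−ȳ)² = 142.1000
r_1 = -29.5900 / 142.1000 = -0.208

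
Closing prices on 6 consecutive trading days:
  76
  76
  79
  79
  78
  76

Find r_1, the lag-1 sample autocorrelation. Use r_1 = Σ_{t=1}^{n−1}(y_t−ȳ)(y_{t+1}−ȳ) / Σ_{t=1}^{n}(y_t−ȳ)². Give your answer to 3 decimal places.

Mean ȳ = (76 + 76 + 79 + 79 + 78 + 76)/6 = 77.3333
Deviations from mean: -1.3333, -1.3333, 1.6667, 1.6667, 0.6667, -1.3333
Numerator Σ_{t=1}^{5}(y_t−ȳ)(y_{t+1}−ȳ) = 2.5556
Denominator Σ(y_t−ȳ)² = 11.3333
r_1 = 2.5556 / 11.3333 = 0.225

0.225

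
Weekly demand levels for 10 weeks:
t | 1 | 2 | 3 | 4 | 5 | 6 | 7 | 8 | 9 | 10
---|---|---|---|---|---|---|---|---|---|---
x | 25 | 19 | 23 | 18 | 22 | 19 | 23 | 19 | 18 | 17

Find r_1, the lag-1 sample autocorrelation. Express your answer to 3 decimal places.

-0.278

Mean x̄ = (25 + 19 + 23 + 18 + 22 + 19 + 23 + 19 + 18 + 17)/10 = 20.3000
Numerator Σ_{t=1}^{9}(x_t−x̄)(x_{t+1}−x̄) = -18.3900
Denominator Σ(x_t−x̄)² = 66.1000
r_1 = -18.3900 / 66.1000 = -0.278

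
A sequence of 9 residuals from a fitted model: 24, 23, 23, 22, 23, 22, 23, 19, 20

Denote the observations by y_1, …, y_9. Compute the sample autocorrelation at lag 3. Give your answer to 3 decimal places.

Mean ȳ = (24 + 23 + 23 + 22 + 23 + 22 + 23 + 19 + 20)/9 = 22.1111
Numerator Σ_{t=1}^{6}(y_t−ȳ)(y_{t+3}−ȳ) = -2.1481
Denominator Σ(y_t−ȳ)² = 20.8889
r_3 = -2.1481 / 20.8889 = -0.103

-0.103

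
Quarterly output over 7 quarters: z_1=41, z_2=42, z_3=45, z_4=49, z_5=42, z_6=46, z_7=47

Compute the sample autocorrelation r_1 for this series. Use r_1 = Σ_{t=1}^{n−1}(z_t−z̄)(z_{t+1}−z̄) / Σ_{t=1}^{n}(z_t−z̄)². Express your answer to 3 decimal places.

Mean z̄ = (41 + 42 + 45 + 49 + 42 + 46 + 47)/7 = 44.5714
Deviations from mean: -3.5714, -2.5714, 0.4286, 4.4286, -2.5714, 1.4286, 2.4286
Numerator Σ_{t=1}^{6}(z_t−z̄)(z_{t+1}−z̄) = -1.6122
Denominator Σ(z_t−z̄)² = 53.7143
r_1 = -1.6122 / 53.7143 = -0.030

-0.030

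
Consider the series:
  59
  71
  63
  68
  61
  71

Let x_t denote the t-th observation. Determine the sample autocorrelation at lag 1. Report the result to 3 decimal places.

-0.677

Mean x̄ = (59 + 71 + 63 + 68 + 61 + 71)/6 = 65.5000
Deviations from mean: -6.5000, 5.5000, -2.5000, 2.5000, -4.5000, 5.5000
Numerator Σ_{t=1}^{5}(x_t−x̄)(x_{t+1}−x̄) = -91.7500
Denominator Σ(x_t−x̄)² = 135.5000
r_1 = -91.7500 / 135.5000 = -0.677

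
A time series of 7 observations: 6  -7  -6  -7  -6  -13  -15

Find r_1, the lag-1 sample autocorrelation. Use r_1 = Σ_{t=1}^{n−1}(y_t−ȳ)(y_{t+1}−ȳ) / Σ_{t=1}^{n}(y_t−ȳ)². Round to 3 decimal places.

Mean ȳ = (6 − 7 − 6 − 7 − 6 − 13 − 15)/7 = -6.8571
Σ(y_t−ȳ)(y_{t+1}−ȳ) = (-1.8367) + (-0.1224) + (-0.1224) + (-0.1224) + (-5.2653) + (50.0204) = 42.5510
Denominator Σ(y_t−ȳ)² = 270.8571
r_1 = 42.5510 / 270.8571 = 0.157

0.157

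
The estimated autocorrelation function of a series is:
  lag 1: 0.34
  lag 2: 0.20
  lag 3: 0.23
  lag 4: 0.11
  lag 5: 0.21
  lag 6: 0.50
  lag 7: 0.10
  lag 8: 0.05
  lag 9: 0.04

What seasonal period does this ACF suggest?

The largest autocorrelation is r_6 = 0.50; the remaining lags stay at or below 0.34. The elevated value at lag 1 (0.34), dropping to 0.20 at lag 2, reflects decaying short-term dependence rather than seasonality.
The dominant spike at lag 6 indicates a seasonal period of 6.

6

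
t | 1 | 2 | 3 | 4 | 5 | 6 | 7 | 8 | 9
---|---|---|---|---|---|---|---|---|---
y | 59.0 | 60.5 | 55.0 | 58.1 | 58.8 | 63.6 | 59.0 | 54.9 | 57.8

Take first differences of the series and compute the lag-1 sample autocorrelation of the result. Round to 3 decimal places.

First differences Δy: 1.5, -5.5, 3.1, 0.7, 4.8, -4.6, -4.1, 2.9
Mean of differences = -0.1500
Numerator Σ(Δy_t−Δȳ)(Δy_{t+1}−Δȳ) = -35.7425
Denominator Σ(Δy_t−Δȳ)² = 111.8400
r_1(Δy) = -35.7425 / 111.8400 = -0.320

-0.320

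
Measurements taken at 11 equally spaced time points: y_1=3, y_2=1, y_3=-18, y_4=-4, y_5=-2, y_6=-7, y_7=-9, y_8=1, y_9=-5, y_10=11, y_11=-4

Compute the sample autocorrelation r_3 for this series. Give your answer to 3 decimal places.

-0.022

Mean ȳ = (3 + 1 − 18 − 4 − 2 − 7 − 9 + 1 − 5 + 11 − 4)/11 = -3.0000
Numerator Σ_{t=1}^{8}(y_t−ȳ)(y_{t+3}−ȳ) = -12.0000
Denominator Σ(y_t−ȳ)² = 548.0000
r_3 = -12.0000 / 548.0000 = -0.022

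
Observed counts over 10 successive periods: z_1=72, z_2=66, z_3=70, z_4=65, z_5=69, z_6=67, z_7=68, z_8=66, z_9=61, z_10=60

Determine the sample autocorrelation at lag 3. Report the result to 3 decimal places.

-0.186

Mean z̄ = (72 + 66 + 70 + 65 + 69 + 67 + 68 + 66 + 61 + 60)/10 = 66.4000
Σ(z_t−z̄)(z_{t+3}−z̄) = (-7.8400) + (-1.0400) + (2.1600) + (-2.2400) + (-1.0400) + (-3.2400) + (-10.2400) = -23.4800
Denominator Σ(z_t−z̄)² = 126.4000
r_3 = -23.4800 / 126.4000 = -0.186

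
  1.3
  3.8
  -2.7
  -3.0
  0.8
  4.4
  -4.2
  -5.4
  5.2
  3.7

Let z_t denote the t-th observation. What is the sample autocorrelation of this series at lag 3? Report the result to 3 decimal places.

0.023

Mean z̄ = (1.3 + 3.8 − 2.7 − 3.0 + 0.8 + 4.4 − 4.2 − 5.4 + 5.2 + 3.7)/10 = 0.3900
Σ(z_t−z̄)(z_{t+3}−z̄) = (-3.0849) + (1.3981) + (-12.3909) + (15.5601) + (-2.3739) + (19.2881) + (-15.1929) = 3.2037
Denominator Σ(z_t−z̄)² = 138.4290
r_3 = 3.2037 / 138.4290 = 0.023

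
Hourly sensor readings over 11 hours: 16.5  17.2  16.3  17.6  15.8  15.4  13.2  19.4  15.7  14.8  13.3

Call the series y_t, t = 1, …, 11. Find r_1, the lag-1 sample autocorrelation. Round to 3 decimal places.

-0.119

Mean ȳ = (16.5 + 17.2 + 16.3 + 17.6 + 15.8 + 15.4 + 13.2 + 19.4 + 15.7 + 14.8 + 13.3)/11 = 15.9273
Numerator Σ_{t=1}^{10}(y_t−ȳ)(y_{t+1}−ȳ) = -3.9235
Denominator Σ(y_t−ȳ)² = 32.9018
r_1 = -3.9235 / 32.9018 = -0.119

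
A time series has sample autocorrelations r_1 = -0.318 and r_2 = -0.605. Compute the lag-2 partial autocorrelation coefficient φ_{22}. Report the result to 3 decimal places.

φ_{22} = (r_2 − r_1²) / (1 − r_1²)
r_1² = (-0.318)² = 0.101124
Numerator = -0.605 − 0.1011 = -0.7061; denominator = 1 − 0.1011 = 0.8989
φ_{22} = -0.7061 / 0.8989 = -0.786

-0.786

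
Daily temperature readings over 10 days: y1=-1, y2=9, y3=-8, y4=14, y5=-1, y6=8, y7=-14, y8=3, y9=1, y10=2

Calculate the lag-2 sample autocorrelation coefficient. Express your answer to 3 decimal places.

0.463

Mean ȳ = (-1 + 9 − 8 + 14 − 1 + 8 − 14 + 3 + 1 + 2)/10 = 1.3000
Numerator Σ_{t=1}^{8}(y_t−ȳ)(y_{t+2}−ȳ) = 278.0200
Denominator Σ(y_t−ȳ)² = 600.1000
r_2 = 278.0200 / 600.1000 = 0.463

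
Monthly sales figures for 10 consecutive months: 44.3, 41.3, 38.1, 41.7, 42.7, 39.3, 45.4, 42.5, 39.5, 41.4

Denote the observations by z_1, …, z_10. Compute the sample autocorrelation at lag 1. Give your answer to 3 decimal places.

-0.202

Mean z̄ = (44.3 + 41.3 + 38.1 + 41.7 + 42.7 + 39.3 + 45.4 + 42.5 + 39.5 + 41.4)/10 = 41.6200
Numerator Σ_{t=1}^{9}(z_t−z̄)(z_{t+1}−z̄) = -9.2744
Denominator Σ(z_t−z̄)² = 45.8360
r_1 = -9.2744 / 45.8360 = -0.202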